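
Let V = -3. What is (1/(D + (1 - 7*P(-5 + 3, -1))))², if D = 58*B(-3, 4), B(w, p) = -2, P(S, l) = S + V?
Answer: 1/6400 ≈ 0.00015625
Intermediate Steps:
P(S, l) = -3 + S (P(S, l) = S - 3 = -3 + S)
D = -116 (D = 58*(-2) = -116)
(1/(D + (1 - 7*P(-5 + 3, -1))))² = (1/(-116 + (1 - 7*(-3 + (-5 + 3)))))² = (1/(-116 + (1 - 7*(-3 - 2))))² = (1/(-116 + (1 - 7*(-5))))² = (1/(-116 + (1 + 35)))² = (1/(-116 + 36))² = (1/(-80))² = (-1/80)² = 1/6400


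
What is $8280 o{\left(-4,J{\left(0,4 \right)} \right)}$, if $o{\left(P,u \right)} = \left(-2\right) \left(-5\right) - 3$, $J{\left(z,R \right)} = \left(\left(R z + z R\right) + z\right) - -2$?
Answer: $57960$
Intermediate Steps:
$J{\left(z,R \right)} = 2 + z + 2 R z$ ($J{\left(z,R \right)} = \left(\left(R z + R z\right) + z\right) + 2 = \left(2 R z + z\right) + 2 = \left(z + 2 R z\right) + 2 = 2 + z + 2 R z$)
$o{\left(P,u \right)} = 7$ ($o{\left(P,u \right)} = 10 - 3 = 7$)
$8280 o{\left(-4,J{\left(0,4 \right)} \right)} = 8280 \cdot 7 = 57960$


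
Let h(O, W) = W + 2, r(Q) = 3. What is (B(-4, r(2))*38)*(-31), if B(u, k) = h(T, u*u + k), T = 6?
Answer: -24738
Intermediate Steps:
h(O, W) = 2 + W
B(u, k) = 2 + k + u**2 (B(u, k) = 2 + (u*u + k) = 2 + (u**2 + k) = 2 + (k + u**2) = 2 + k + u**2)
(B(-4, r(2))*38)*(-31) = ((2 + 3 + (-4)**2)*38)*(-31) = ((2 + 3 + 16)*38)*(-31) = (21*38)*(-31) = 798*(-31) = -24738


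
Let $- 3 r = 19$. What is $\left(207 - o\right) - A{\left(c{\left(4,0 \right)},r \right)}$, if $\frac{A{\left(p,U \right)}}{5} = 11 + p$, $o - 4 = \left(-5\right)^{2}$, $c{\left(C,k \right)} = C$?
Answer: $103$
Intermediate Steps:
$o = 29$ ($o = 4 + \left(-5\right)^{2} = 4 + 25 = 29$)
$r = - \frac{19}{3}$ ($r = \left(- \frac{1}{3}\right) 19 = - \frac{19}{3} \approx -6.3333$)
$A{\left(p,U \right)} = 55 + 5 p$ ($A{\left(p,U \right)} = 5 \left(11 + p\right) = 55 + 5 p$)
$\left(207 - o\right) - A{\left(c{\left(4,0 \right)},r \right)} = \left(207 - 29\right) - \left(55 + 5 \cdot 4\right) = \left(207 - 29\right) - \left(55 + 20\right) = 178 - 75 = 103$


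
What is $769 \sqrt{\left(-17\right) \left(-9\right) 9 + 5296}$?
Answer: $769 \sqrt{6673} \approx 62818.0$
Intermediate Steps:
$769 \sqrt{\left(-17\right) \left(-9\right) 9 + 5296} = 769 \sqrt{153 \cdot 9 + 5296} = 769 \sqrt{1377 + 5296} = 769 \sqrt{6673}$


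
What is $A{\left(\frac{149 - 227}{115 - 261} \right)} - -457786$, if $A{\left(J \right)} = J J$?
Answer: $\frac{2439543115}{5329} \approx 4.5779 \cdot 10^{5}$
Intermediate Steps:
$A{\left(J \right)} = J^{2}$
$A{\left(\frac{149 - 227}{115 - 261} \right)} - -457786 = \left(\frac{149 - 227}{115 - 261}\right)^{2} - -457786 = \left(- \frac{78}{-146}\right)^{2} + 457786 = \left(\left(-78\right) \left(- \frac{1}{146}\right)\right)^{2} + 457786 = \left(\frac{39}{73}\right)^{2} + 457786 = \frac{1521}{5329} + 457786 = \frac{2439543115}{5329}$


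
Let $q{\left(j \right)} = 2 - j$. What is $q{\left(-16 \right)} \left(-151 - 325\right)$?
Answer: $-8568$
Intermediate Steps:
$q{\left(-16 \right)} \left(-151 - 325\right) = \left(2 - -16\right) \left(-151 - 325\right) = \left(2 + 16\right) \left(-476\right) = 18 \left(-476\right) = -8568$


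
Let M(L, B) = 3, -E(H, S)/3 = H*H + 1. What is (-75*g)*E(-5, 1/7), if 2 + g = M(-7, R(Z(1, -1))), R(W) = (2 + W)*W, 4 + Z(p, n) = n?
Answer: 5850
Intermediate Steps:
Z(p, n) = -4 + n
E(H, S) = -3 - 3*H**2 (E(H, S) = -3*(H*H + 1) = -3*(H**2 + 1) = -3*(1 + H**2) = -3 - 3*H**2)
R(W) = W*(2 + W)
g = 1 (g = -2 + 3 = 1)
(-75*g)*E(-5, 1/7) = (-75*1)*(-3 - 3*(-5)**2) = -75*(-3 - 3*25) = -75*(-3 - 75) = -75*(-78) = 5850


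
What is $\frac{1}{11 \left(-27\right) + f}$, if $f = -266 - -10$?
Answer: $- \frac{1}{553} \approx -0.0018083$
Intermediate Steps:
$f = -256$ ($f = -266 + 10 = -256$)
$\frac{1}{11 \left(-27\right) + f} = \frac{1}{11 \left(-27\right) - 256} = \frac{1}{-297 - 256} = \frac{1}{-553} = - \frac{1}{553}$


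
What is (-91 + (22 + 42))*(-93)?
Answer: 2511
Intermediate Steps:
(-91 + (22 + 42))*(-93) = (-91 + 64)*(-93) = -27*(-93) = 2511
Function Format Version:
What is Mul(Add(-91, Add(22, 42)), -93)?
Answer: 2511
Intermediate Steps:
Mul(Add(-91, Add(22, 42)), -93) = Mul(Add(-91, 64), -93) = Mul(-27, -93) = 2511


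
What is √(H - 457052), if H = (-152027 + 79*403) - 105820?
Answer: I*√683062 ≈ 826.48*I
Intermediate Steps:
H = -226010 (H = (-152027 + 31837) - 105820 = -120190 - 105820 = -226010)
√(H - 457052) = √(-226010 - 457052) = √(-683062) = I*√683062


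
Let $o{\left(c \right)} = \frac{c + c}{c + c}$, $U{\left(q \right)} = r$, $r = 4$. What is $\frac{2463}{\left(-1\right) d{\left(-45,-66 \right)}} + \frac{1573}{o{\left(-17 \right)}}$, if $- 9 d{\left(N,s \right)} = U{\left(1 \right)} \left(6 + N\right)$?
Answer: $\frac{74407}{52} \approx 1430.9$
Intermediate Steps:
$U{\left(q \right)} = 4$
$d{\left(N,s \right)} = - \frac{8}{3} - \frac{4 N}{9}$ ($d{\left(N,s \right)} = - \frac{4 \left(6 + N\right)}{9} = - \frac{24 + 4 N}{9} = - \frac{8}{3} - \frac{4 N}{9}$)
$o{\left(c \right)} = 1$ ($o{\left(c \right)} = \frac{2 c}{2 c} = 2 c \frac{1}{2 c} = 1$)
$\frac{2463}{\left(-1\right) d{\left(-45,-66 \right)}} + \frac{1573}{o{\left(-17 \right)}} = \frac{2463}{\left(-1\right) \left(- \frac{8}{3} - -20\right)} + \frac{1573}{1} = \frac{2463}{\left(-1\right) \left(- \frac{8}{3} + 20\right)} + 1573 \cdot 1 = \frac{2463}{\left(-1\right) \frac{52}{3}} + 1573 = \frac{2463}{- \frac{52}{3}} + 1573 = 2463 \left(- \frac{3}{52}\right) + 1573 = - \frac{7389}{52} + 1573 = \frac{74407}{52}$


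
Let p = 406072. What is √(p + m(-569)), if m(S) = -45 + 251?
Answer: 3*√45142 ≈ 637.40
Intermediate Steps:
m(S) = 206
√(p + m(-569)) = √(406072 + 206) = √406278 = 3*√45142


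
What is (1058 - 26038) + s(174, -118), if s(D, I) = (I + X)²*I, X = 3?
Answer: -1585530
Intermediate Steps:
s(D, I) = I*(3 + I)² (s(D, I) = (I + 3)²*I = (3 + I)²*I = I*(3 + I)²)
(1058 - 26038) + s(174, -118) = (1058 - 26038) - 118*(3 - 118)² = -24980 - 118*(-115)² = -24980 - 118*13225 = -24980 - 1560550 = -1585530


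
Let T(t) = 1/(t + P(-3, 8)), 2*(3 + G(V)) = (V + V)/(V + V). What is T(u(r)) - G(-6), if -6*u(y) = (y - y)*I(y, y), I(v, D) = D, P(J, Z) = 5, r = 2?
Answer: 27/10 ≈ 2.7000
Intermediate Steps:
G(V) = -5/2 (G(V) = -3 + ((V + V)/(V + V))/2 = -3 + ((2*V)/((2*V)))/2 = -3 + ((2*V)*(1/(2*V)))/2 = -3 + (½)*1 = -3 + ½ = -5/2)
u(y) = 0 (u(y) = -(y - y)*y/6 = -0*y = -⅙*0 = 0)
T(t) = 1/(5 + t) (T(t) = 1/(t + 5) = 1/(5 + t))
T(u(r)) - G(-6) = 1/(5 + 0) - 1*(-5/2) = 1/5 + 5/2 = ⅕ + 5/2 = 27/10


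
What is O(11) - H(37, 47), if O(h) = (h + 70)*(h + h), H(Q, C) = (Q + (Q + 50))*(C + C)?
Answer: -9874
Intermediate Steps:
H(Q, C) = 2*C*(50 + 2*Q) (H(Q, C) = (Q + (50 + Q))*(2*C) = (50 + 2*Q)*(2*C) = 2*C*(50 + 2*Q))
O(h) = 2*h*(70 + h) (O(h) = (70 + h)*(2*h) = 2*h*(70 + h))
O(11) - H(37, 47) = 2*11*(70 + 11) - 4*47*(25 + 37) = 2*11*81 - 4*47*62 = 1782 - 1*11656 = 1782 - 11656 = -9874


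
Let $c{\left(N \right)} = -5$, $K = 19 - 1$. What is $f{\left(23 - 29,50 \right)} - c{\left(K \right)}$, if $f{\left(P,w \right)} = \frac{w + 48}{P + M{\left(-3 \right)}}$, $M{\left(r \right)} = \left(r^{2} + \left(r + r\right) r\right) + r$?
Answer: $\frac{94}{9} \approx 10.444$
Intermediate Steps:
$K = 18$
$M{\left(r \right)} = r + 3 r^{2}$ ($M{\left(r \right)} = \left(r^{2} + 2 r r\right) + r = \left(r^{2} + 2 r^{2}\right) + r = 3 r^{2} + r = r + 3 r^{2}$)
$f{\left(P,w \right)} = \frac{48 + w}{24 + P}$ ($f{\left(P,w \right)} = \frac{w + 48}{P - 3 \left(1 + 3 \left(-3\right)\right)} = \frac{48 + w}{P - 3 \left(1 - 9\right)} = \frac{48 + w}{P - -24} = \frac{48 + w}{P + 24} = \frac{48 + w}{24 + P}$)
$f{\left(23 - 29,50 \right)} - c{\left(K \right)} = \frac{48 + 50}{24 + \left(23 - 29\right)} - -5 = \frac{1}{24 + \left(23 - 29\right)} 98 + 5 = \frac{1}{24 - 6} \cdot 98 + 5 = \frac{1}{18} \cdot 98 + 5 = \frac{49}{9} + 5 = \frac{94}{9}$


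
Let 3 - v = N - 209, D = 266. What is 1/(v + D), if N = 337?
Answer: 1/141 ≈ 0.0070922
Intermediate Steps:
v = -125 (v = 3 - (337 - 209) = 3 - 1*128 = 3 - 128 = -125)
1/(v + D) = 1/(-125 + 266) = 1/141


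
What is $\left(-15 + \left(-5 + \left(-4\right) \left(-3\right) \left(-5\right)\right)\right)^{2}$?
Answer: $6400$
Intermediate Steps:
$\left(-15 + \left(-5 + \left(-4\right) \left(-3\right) \left(-5\right)\right)\right)^{2} = \left(-15 + \left(-5 + 12 \left(-5\right)\right)\right)^{2} = \left(-15 - 65\right)^{2} = \left(-80\right)^{2} = 6400$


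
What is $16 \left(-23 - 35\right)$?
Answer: $-928$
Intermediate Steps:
$16 \left(-23 - 35\right) = 16 \left(-58\right) = -928$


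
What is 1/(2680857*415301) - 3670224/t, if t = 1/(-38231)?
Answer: 156222957171439635841009/1113362592957 ≈ 1.4032e+11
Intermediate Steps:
t = -1/38231 ≈ -2.6157e-5
1/(2680857*415301) - 3670224/t = 1/(2680857*415301) - 3670224/(-1/38231) = (1/2680857)*(1/415301) - 3670224*(-38231) = 1/1113362592957 + 140316333744 = 156222957171439635841009/1113362592957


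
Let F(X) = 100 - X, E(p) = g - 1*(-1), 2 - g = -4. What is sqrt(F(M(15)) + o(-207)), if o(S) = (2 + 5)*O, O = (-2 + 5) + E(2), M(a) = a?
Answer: sqrt(155) ≈ 12.450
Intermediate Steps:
g = 6 (g = 2 - 1*(-4) = 2 + 4 = 6)
E(p) = 7 (E(p) = 6 - 1*(-1) = 6 + 1 = 7)
O = 10 (O = (-2 + 5) + 7 = 3 + 7 = 10)
o(S) = 70 (o(S) = (2 + 5)*10 = 7*10 = 70)
sqrt(F(M(15)) + o(-207)) = sqrt((100 - 1*15) + 70) = sqrt((100 - 15) + 70) = sqrt(85 + 70) = sqrt(155)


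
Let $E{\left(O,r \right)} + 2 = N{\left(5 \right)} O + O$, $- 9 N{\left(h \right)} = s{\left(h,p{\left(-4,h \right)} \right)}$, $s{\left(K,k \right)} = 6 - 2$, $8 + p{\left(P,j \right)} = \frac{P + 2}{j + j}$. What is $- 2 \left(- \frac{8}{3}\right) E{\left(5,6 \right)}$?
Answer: $\frac{112}{27} \approx 4.1481$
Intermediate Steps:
$p{\left(P,j \right)} = -8 + \frac{2 + P}{2 j}$ ($p{\left(P,j \right)} = -8 + \frac{P + 2}{j + j} = -8 + \frac{2 + P}{2 j}$)
$s{\left(K,k \right)} = 4$ ($s{\left(K,k \right)} = 6 - 2 = 4$)
$N{\left(h \right)} = - \frac{4}{9}$ ($N{\left(h \right)} = \left(- \frac{1}{9}\right) 4 = - \frac{4}{9}$)
$E{\left(O,r \right)} = -2 + \frac{5 O}{9}$ ($E{\left(O,r \right)} = -2 + \left(- \frac{4 O}{9} + O\right) = -2 + \frac{5 O}{9}$)
$- 2 \left(- \frac{8}{3}\right) E{\left(5,6 \right)} = - 2 \left(- \frac{8}{3}\right) \left(-2 + \frac{5}{9} \cdot 5\right) = - 2 \left(\left(-8\right) \frac{1}{3}\right) \left(-2 + \frac{25}{9}\right) = \left(-2\right) \left(- \frac{8}{3}\right) \frac{7}{9} = \frac{16}{3} \cdot \frac{7}{9} = \frac{112}{27}$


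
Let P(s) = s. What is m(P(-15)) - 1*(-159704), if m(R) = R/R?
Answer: 159705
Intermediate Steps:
m(R) = 1
m(P(-15)) - 1*(-159704) = 1 - 1*(-159704) = 1 + 159704 = 159705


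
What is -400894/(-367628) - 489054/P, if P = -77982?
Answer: 17587704985/2389030558 ≈ 7.3619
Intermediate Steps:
-400894/(-367628) - 489054/P = -400894/(-367628) - 489054/(-77982) = -400894*(-1/367628) - 489054*(-1/77982) = 200447/183814 + 81509/12997 = 17587704985/2389030558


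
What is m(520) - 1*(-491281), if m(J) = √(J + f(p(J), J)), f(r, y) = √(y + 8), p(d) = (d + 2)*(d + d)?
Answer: 491281 + 2*√(130 + √33) ≈ 4.9130e+5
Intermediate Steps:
p(d) = 2*d*(2 + d) (p(d) = (2 + d)*(2*d) = 2*d*(2 + d))
f(r, y) = √(8 + y)
m(J) = √(J + √(8 + J))
m(520) - 1*(-491281) = √(520 + √(8 + 520)) - 1*(-491281) = √(520 + √528) + 491281 = √(520 + 4*√33) + 491281 = 491281 + √(520 + 4*√33)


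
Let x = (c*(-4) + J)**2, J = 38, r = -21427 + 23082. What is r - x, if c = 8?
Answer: 1619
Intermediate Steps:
r = 1655
x = 36 (x = (8*(-4) + 38)**2 = (-32 + 38)**2 = 6**2 = 36)
r - x = 1655 - 1*36 = 1655 - 36 = 1619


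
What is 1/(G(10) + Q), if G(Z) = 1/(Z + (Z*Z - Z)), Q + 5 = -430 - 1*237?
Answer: -100/67199 ≈ -0.0014881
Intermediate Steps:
Q = -672 (Q = -5 + (-430 - 1*237) = -5 + (-430 - 237) = -5 - 667 = -672)
G(Z) = Z⁻² (G(Z) = 1/(Z + (Z² - Z)) = 1/(Z²) = Z⁻²)
1/(G(10) + Q) = 1/(10⁻² - 672) = 1/(1/100 - 672) = 1/(-67199/100) = -100/67199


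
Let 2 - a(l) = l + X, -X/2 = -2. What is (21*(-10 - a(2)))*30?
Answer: -3780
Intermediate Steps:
X = 4 (X = -2*(-2) = 4)
a(l) = -2 - l (a(l) = 2 - (l + 4) = 2 - (4 + l) = 2 + (-4 - l) = -2 - l)
(21*(-10 - a(2)))*30 = (21*(-10 - (-2 - 1*2)))*30 = (21*(-10 - (-2 - 2)))*30 = (21*(-10 - 1*(-4)))*30 = (21*(-10 + 4))*30 = (21*(-6))*30 = -126*30 = -3780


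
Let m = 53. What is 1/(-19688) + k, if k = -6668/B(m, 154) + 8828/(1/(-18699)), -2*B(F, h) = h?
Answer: -250249261277965/1515976 ≈ -1.6507e+8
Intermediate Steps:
B(F, h) = -h/2
k = -12710750776/77 (k = -6668/((-½*154)) + 8828/(1/(-18699)) = -6668/(-77) + 8828/(-1/18699) = -6668*(-1/77) + 8828*(-18699) = 6668/77 - 165074772 = -12710750776/77 ≈ -1.6507e+8)
1/(-19688) + k = 1/(-19688) - 12710750776/77 = -1/19688 - 12710750776/77 = -250249261277965/1515976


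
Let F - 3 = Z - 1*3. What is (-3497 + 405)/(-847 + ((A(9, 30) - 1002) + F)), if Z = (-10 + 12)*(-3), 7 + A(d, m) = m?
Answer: 773/458 ≈ 1.6878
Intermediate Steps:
A(d, m) = -7 + m
Z = -6 (Z = 2*(-3) = -6)
F = -6 (F = 3 + (-6 - 1*3) = 3 + (-6 - 3) = 3 - 9 = -6)
(-3497 + 405)/(-847 + ((A(9, 30) - 1002) + F)) = (-3497 + 405)/(-847 + (((-7 + 30) - 1002) - 6)) = -3092/(-847 + ((23 - 1002) - 6)) = -3092/(-847 + (-979 - 6)) = -3092/(-847 - 985) = -3092/(-1832) = -3092*(-1/1832) = 773/458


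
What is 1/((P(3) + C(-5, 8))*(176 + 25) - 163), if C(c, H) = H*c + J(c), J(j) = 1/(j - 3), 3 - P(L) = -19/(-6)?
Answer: -8/66093 ≈ -0.00012104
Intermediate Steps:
P(L) = -1/6 (P(L) = 3 - (-19)/(-6) = 3 - (-19)*(-1)/6 = 3 - 1*19/6 = 3 - 19/6 = -1/6)
J(j) = 1/(-3 + j)
C(c, H) = 1/(-3 + c) + H*c (C(c, H) = H*c + 1/(-3 + c) = 1/(-3 + c) + H*c)
1/((P(3) + C(-5, 8))*(176 + 25) - 163) = 1/((-1/6 + (1 + 8*(-5)*(-3 - 5))/(-3 - 5))*(176 + 25) - 163) = 1/((-1/6 + (1 + 8*(-5)*(-8))/(-8))*201 - 163) = 1/((-1/6 - (1 + 320)/8)*201 - 163) = 1/((-1/6 - 1/8*321)*201 - 163) = 1/((-1/6 - 321/8)*201 - 163) = 1/(-967/24*201 - 163) = 1/(-64789/8 - 163) = 1/(-66093/8) = -8/66093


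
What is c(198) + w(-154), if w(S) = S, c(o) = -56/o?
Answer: -15274/99 ≈ -154.28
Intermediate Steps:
c(198) + w(-154) = -56/198 - 154 = -56*1/198 - 154 = -28/99 - 154 = -15274/99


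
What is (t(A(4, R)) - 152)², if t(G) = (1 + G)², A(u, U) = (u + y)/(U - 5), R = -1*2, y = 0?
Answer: 55338721/2401 ≈ 23048.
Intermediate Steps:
R = -2
A(u, U) = u/(-5 + U) (A(u, U) = (u + 0)/(U - 5) = u/(-5 + U))
(t(A(4, R)) - 152)² = ((1 + 4/(-5 - 2))² - 152)² = ((1 + 4/(-7))² - 152)² = ((1 + 4*(-⅐))² - 152)² = ((1 - 4/7)² - 152)² = ((3/7)² - 152)² = (9/49 - 152)² = (-7439/49)² = 55338721/2401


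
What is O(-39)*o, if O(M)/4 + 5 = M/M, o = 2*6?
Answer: -192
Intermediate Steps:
o = 12
O(M) = -16 (O(M) = -20 + 4*(M/M) = -20 + 4*1 = -20 + 4 = -16)
O(-39)*o = -16*12 = -192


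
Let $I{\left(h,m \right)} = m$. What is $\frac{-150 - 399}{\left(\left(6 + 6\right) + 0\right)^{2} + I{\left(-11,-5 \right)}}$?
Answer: $- \frac{549}{139} \approx -3.9496$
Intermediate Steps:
$\frac{-150 - 399}{\left(\left(6 + 6\right) + 0\right)^{2} + I{\left(-11,-5 \right)}} = \frac{-150 - 399}{\left(\left(6 + 6\right) + 0\right)^{2} - 5} = - \frac{549}{\left(12 + 0\right)^{2} - 5} = - \frac{549}{12^{2} - 5} = - \frac{549}{144 - 5} = - \frac{549}{139}$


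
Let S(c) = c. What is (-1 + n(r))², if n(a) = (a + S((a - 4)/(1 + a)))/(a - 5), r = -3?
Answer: 289/256 ≈ 1.1289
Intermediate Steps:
n(a) = (a + (-4 + a)/(1 + a))/(-5 + a) (n(a) = (a + (a - 4)/(1 + a))/(a - 5) = (a + (-4 + a)/(1 + a))/(-5 + a))
(-1 + n(r))² = (-1 + (-4 - 3 - 3*(1 - 3))/((1 - 3)*(-5 - 3)))² = (-1 + (-4 - 3 - 3*(-2))/(-2*(-8)))² = (-1 - ½*(-⅛)*(-4 - 3 + 6))² = (-1 - ½*(-⅛)*(-1))² = (-1 - 1/16)² = (-17/16)² = 289/256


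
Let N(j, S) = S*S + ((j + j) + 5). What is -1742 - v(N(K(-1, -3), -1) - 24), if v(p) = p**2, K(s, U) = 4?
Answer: -1842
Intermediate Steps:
N(j, S) = 5 + S**2 + 2*j (N(j, S) = S**2 + (2*j + 5) = S**2 + (5 + 2*j) = 5 + S**2 + 2*j)
-1742 - v(N(K(-1, -3), -1) - 24) = -1742 - ((5 + (-1)**2 + 2*4) - 24)**2 = -1742 - ((5 + 1 + 8) - 24)**2 = -1742 - (14 - 24)**2 = -1742 - 1*(-10)**2 = -1742 - 1*100 = -1742 - 100 = -1842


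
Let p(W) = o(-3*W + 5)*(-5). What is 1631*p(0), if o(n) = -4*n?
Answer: 163100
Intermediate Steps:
p(W) = 100 - 60*W (p(W) = -4*(-3*W + 5)*(-5) = -4*(5 - 3*W)*(-5) = (-20 + 12*W)*(-5) = 100 - 60*W)
1631*p(0) = 1631*(100 - 60*0) = 1631*(100 + 0) = 1631*100 = 163100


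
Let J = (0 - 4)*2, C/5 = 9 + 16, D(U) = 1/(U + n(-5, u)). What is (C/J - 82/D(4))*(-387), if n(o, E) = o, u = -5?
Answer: -205497/8 ≈ -25687.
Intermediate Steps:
D(U) = 1/(-5 + U) (D(U) = 1/(U - 5) = 1/(-5 + U))
C = 125 (C = 5*(9 + 16) = 5*25 = 125)
J = -8 (J = -4*2 = -8)
(C/J - 82/D(4))*(-387) = (125/(-8) - 82/(1/(-5 + 4)))*(-387) = (125*(-⅛) - 82/(1/(-1)))*(-387) = (-125/8 - 82/(-1))*(-387) = (-125/8 - 82*(-1))*(-387) = (-125/8 + 82)*(-387) = (531/8)*(-387) = -205497/8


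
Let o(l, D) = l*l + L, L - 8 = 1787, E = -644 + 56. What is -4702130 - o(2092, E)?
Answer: -9080389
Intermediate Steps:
E = -588
L = 1795 (L = 8 + 1787 = 1795)
o(l, D) = 1795 + l² (o(l, D) = l*l + 1795 = l² + 1795 = 1795 + l²)
-4702130 - o(2092, E) = -4702130 - (1795 + 2092²) = -4702130 - (1795 + 4376464) = -4702130 - 1*4378259 = -4702130 - 4378259 = -9080389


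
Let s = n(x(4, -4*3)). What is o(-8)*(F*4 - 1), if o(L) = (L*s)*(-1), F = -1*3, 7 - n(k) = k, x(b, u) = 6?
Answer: -104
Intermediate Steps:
n(k) = 7 - k
s = 1 (s = 7 - 1*6 = 7 - 6 = 1)
F = -3
o(L) = -L (o(L) = (L*1)*(-1) = L*(-1) = -L)
o(-8)*(F*4 - 1) = (-1*(-8))*(-3*4 - 1) = 8*(-12 - 1) = 8*(-13) = -104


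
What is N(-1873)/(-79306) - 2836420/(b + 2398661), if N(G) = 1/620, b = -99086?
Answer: -5578639180079/4522778354760 ≈ -1.2335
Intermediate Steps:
N(G) = 1/620
N(-1873)/(-79306) - 2836420/(b + 2398661) = (1/620)/(-79306) - 2836420/(-99086 + 2398661) = (1/620)*(-1/79306) - 2836420/2299575 = -1/49169720 - 2836420*1/2299575 = -1/49169720 - 567284/459915 = -5578639180079/4522778354760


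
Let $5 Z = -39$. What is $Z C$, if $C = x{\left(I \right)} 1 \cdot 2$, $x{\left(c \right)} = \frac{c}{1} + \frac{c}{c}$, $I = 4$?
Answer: $-78$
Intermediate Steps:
$x{\left(c \right)} = 1 + c$ ($x{\left(c \right)} = c 1 + 1 = c + 1 = 1 + c$)
$Z = - \frac{39}{5}$ ($Z = \frac{1}{5} \left(-39\right) = - \frac{39}{5} \approx -7.8$)
$C = 10$ ($C = \left(1 + 4\right) 1 \cdot 2 = 5 \cdot 1 \cdot 2 = 5 \cdot 2 = 10$)
$Z C = \left(- \frac{39}{5}\right) 10 = -78$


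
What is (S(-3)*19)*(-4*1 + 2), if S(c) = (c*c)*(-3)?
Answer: 1026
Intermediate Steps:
S(c) = -3*c² (S(c) = c²*(-3) = -3*c²)
(S(-3)*19)*(-4*1 + 2) = (-3*(-3)²*19)*(-4*1 + 2) = (-3*9*19)*(-4 + 2) = -27*19*(-2) = -513*(-2) = 1026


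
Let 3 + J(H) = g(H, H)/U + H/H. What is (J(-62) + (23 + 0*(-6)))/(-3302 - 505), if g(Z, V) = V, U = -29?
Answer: -671/110403 ≈ -0.0060777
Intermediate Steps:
J(H) = -2 - H/29 (J(H) = -3 + (H/(-29) + H/H) = -3 + (H*(-1/29) + 1) = -3 + (-H/29 + 1) = -3 + (1 - H/29) = -2 - H/29)
(J(-62) + (23 + 0*(-6)))/(-3302 - 505) = ((-2 - 1/29*(-62)) + (23 + 0*(-6)))/(-3302 - 505) = ((-2 + 62/29) + (23 + 0))/(-3807) = (4/29 + 23)*(-1/3807) = (671/29)*(-1/3807) = -671/110403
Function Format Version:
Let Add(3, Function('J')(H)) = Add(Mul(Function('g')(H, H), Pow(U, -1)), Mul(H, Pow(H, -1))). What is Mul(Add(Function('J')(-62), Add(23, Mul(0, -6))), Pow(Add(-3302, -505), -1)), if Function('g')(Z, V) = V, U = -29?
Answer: Rational(-671, 110403) ≈ -0.0060777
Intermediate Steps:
Function('J')(H) = Add(-2, Mul(Rational(-1, 29), H)) (Function('J')(H) = Add(-3, Add(Mul(H, Pow(-29, -1)), Mul(H, Pow(H, -1)))) = Add(-3, Add(Mul(H, Rational(-1, 29)), 1)) = Add(-3, Add(Mul(Rational(-1, 29), H), 1)) = Add(-3, Add(1, Mul(Rational(-1, 29), H))) = Add(-2, Mul(Rational(-1, 29), H)))
Mul(Add(Function('J')(-62), Add(23, Mul(0, -6))), Pow(Add(-3302, -505), -1)) = Mul(Add(Add(-2, Mul(Rational(-1, 29), -62)), Add(23, Mul(0, -6))), Pow(Add(-3302, -505), -1)) = Mul(Add(Add(-2, Rational(62, 29)), Add(23, 0)), Pow(-3807, -1)) = Mul(Add(Rational(4, 29), 23), Rational(-1, 3807)) = Mul(Rational(671, 29), Rational(-1, 3807)) = Rational(-671, 110403)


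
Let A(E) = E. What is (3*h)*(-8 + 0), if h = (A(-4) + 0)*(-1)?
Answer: -96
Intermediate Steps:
h = 4 (h = (-4 + 0)*(-1) = -4*(-1) = 4)
(3*h)*(-8 + 0) = (3*4)*(-8 + 0) = 12*(-8) = -96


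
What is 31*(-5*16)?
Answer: -2480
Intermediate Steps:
31*(-5*16) = 31*(-80) = -2480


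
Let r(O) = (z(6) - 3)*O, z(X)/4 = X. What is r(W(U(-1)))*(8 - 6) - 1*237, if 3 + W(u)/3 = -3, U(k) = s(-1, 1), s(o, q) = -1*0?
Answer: -993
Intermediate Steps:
s(o, q) = 0
U(k) = 0
z(X) = 4*X
W(u) = -18 (W(u) = -9 + 3*(-3) = -9 - 9 = -18)
r(O) = 21*O (r(O) = (4*6 - 3)*O = (24 - 3)*O = 21*O)
r(W(U(-1)))*(8 - 6) - 1*237 = (21*(-18))*(8 - 6) - 1*237 = -378*2 - 237 = -756 - 237 = -993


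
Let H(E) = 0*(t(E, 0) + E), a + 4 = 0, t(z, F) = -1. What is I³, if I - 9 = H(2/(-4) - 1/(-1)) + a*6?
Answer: -3375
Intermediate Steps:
a = -4 (a = -4 + 0 = -4)
H(E) = 0 (H(E) = 0*(-1 + E) = 0)
I = -15 (I = 9 + (0 - 4*6) = 9 + (0 - 24) = 9 - 24 = -15)
I³ = (-15)³ = -3375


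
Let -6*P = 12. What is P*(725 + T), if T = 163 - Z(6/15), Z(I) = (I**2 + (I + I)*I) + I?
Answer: -44356/25 ≈ -1774.2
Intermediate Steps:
Z(I) = I + 3*I**2 (Z(I) = (I**2 + (2*I)*I) + I = (I**2 + 2*I**2) + I = 3*I**2 + I = I + 3*I**2)
P = -2 (P = -1/6*12 = -2)
T = 4053/25 (T = 163 - 6/15*(1 + 3*(6/15)) = 163 - 6*(1/15)*(1 + 3*(6*(1/15))) = 163 - 2*(1 + 3*(2/5))/5 = 163 - 2*(1 + 6/5)/5 = 163 - 2*11/(5*5) = 163 - 1*22/25 = 163 - 22/25 = 4053/25 ≈ 162.12)
P*(725 + T) = -2*(725 + 4053/25) = -2*22178/25 = -44356/25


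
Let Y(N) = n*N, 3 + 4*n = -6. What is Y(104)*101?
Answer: -23634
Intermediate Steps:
n = -9/4 (n = -¾ + (¼)*(-6) = -¾ - 3/2 = -9/4 ≈ -2.2500)
Y(N) = -9*N/4
Y(104)*101 = -9/4*104*101 = -234*101 = -23634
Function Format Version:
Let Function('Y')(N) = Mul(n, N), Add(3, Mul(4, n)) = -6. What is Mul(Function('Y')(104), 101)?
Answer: -23634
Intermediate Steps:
n = Rational(-9, 4) (n = Add(Rational(-3, 4), Mul(Rational(1, 4), -6)) = Add(Rational(-3, 4), Rational(-3, 2)) = Rational(-9, 4) ≈ -2.2500)
Function('Y')(N) = Mul(Rational(-9, 4), N)
Mul(Function('Y')(104), 101) = Mul(Mul(Rational(-9, 4), 104), 101) = Mul(-234, 101) = -23634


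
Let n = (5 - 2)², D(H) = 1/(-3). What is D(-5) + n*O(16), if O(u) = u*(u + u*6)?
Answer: 48383/3 ≈ 16128.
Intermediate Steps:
D(H) = -⅓
n = 9 (n = 3² = 9)
O(u) = 7*u² (O(u) = u*(u + 6*u) = u*(7*u) = 7*u²)
D(-5) + n*O(16) = -⅓ + 9*(7*16²) = -⅓ + 9*(7*256) = -⅓ + 9*1792 = -⅓ + 16128 = 48383/3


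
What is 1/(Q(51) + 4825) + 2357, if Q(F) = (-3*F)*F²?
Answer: 926602695/393128 ≈ 2357.0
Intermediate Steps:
Q(F) = -3*F³
1/(Q(51) + 4825) + 2357 = 1/(-3*51³ + 4825) + 2357 = 1/(-3*132651 + 4825) + 2357 = 1/(-397953 + 4825) + 2357 = 1/(-393128) + 2357 = -1/393128 + 2357 = 926602695/393128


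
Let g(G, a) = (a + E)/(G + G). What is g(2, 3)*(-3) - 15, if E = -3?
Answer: -15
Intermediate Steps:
g(G, a) = (-3 + a)/(2*G) (g(G, a) = (a - 3)/(G + G) = (-3 + a)/((2*G)) = (-3 + a)*(1/(2*G)) = (-3 + a)/(2*G))
g(2, 3)*(-3) - 15 = ((½)*(-3 + 3)/2)*(-3) - 15 = ((½)*(½)*0)*(-3) - 15 = 0*(-3) - 15 = 0 - 15 = -15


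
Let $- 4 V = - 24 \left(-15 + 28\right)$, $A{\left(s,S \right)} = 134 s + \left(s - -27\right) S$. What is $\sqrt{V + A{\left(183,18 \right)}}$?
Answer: $2 \sqrt{7095} \approx 168.46$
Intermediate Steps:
$A{\left(s,S \right)} = 134 s + S \left(27 + s\right)$ ($A{\left(s,S \right)} = 134 s + \left(s + 27\right) S = 134 s + \left(27 + s\right) S = 134 s + S \left(27 + s\right)$)
$V = 78$ ($V = - \frac{\left(-24\right) \left(-15 + 28\right)}{4} = - \frac{\left(-24\right) 13}{4} = \left(- \frac{1}{4}\right) \left(-312\right) = 78$)
$\sqrt{V + A{\left(183,18 \right)}} = \sqrt{78 + \left(27 \cdot 18 + 134 \cdot 183 + 18 \cdot 183\right)} = \sqrt{78 + \left(486 + 24522 + 3294\right)} = \sqrt{78 + 28302} = \sqrt{28380} = 2 \sqrt{7095}$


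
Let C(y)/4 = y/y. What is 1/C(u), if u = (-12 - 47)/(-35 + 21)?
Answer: ¼ ≈ 0.25000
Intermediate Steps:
u = 59/14 (u = -59/(-14) = -59*(-1/14) = 59/14 ≈ 4.2143)
C(y) = 4 (C(y) = 4*(y/y) = 4*1 = 4)
1/C(u) = 1/4 = ¼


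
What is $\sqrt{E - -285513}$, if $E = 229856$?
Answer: $\sqrt{515369} \approx 717.89$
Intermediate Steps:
$\sqrt{E - -285513} = \sqrt{229856 - -285513} = \sqrt{229856 + 285513} = \sqrt{515369}$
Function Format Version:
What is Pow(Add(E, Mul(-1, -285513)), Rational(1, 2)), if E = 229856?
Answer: Pow(515369, Rational(1, 2)) ≈ 717.89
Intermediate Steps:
Pow(Add(E, Mul(-1, -285513)), Rational(1, 2)) = Pow(Add(229856, Mul(-1, -285513)), Rational(1, 2)) = Pow(Add(229856, 285513), Rational(1, 2)) = Pow(515369, Rational(1, 2))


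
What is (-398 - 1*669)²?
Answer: 1138489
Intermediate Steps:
(-398 - 1*669)² = (-398 - 669)² = (-1067)² = 1138489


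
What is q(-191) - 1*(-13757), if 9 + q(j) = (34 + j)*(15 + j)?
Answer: 41380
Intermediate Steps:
q(j) = -9 + (15 + j)*(34 + j) (q(j) = -9 + (34 + j)*(15 + j) = -9 + (15 + j)*(34 + j))
q(-191) - 1*(-13757) = (501 + (-191)² + 49*(-191)) - 1*(-13757) = (501 + 36481 - 9359) + 13757 = 27623 + 13757 = 41380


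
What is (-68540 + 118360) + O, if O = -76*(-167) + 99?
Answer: 62611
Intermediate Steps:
O = 12791 (O = 12692 + 99 = 12791)
(-68540 + 118360) + O = (-68540 + 118360) + 12791 = 49820 + 12791 = 62611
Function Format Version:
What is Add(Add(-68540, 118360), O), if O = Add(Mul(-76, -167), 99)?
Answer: 62611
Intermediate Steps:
O = 12791 (O = Add(12692, 99) = 12791)
Add(Add(-68540, 118360), O) = Add(Add(-68540, 118360), 12791) = Add(49820, 12791) = 62611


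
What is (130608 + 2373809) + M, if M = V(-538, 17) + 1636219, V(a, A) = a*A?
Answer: 4131490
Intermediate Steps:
V(a, A) = A*a
M = 1627073 (M = 17*(-538) + 1636219 = -9146 + 1636219 = 1627073)
(130608 + 2373809) + M = (130608 + 2373809) + 1627073 = 2504417 + 1627073 = 4131490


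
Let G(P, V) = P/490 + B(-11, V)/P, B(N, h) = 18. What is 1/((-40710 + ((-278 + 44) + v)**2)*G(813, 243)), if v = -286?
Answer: 13279/5128127847 ≈ 2.5894e-6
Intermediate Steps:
G(P, V) = 18/P + P/490 (G(P, V) = P/490 + 18/P = 18/P + P/490)
1/((-40710 + ((-278 + 44) + v)**2)*G(813, 243)) = 1/((-40710 + ((-278 + 44) - 286)**2)*(18/813 + (1/490)*813)) = 1/((-40710 + (-234 - 286)**2)*(18*(1/813) + 813/490)) = 1/((-40710 + (-520)**2)*(6/271 + 813/490)) = 1/((-40710 + 270400)*(223263/132790)) = (132790/223263)/229690 = (1/229690)*(132790/223263) = 13279/5128127847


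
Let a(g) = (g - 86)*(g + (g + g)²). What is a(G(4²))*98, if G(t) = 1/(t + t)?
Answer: -1213191/4096 ≈ -296.19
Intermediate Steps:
G(t) = 1/(2*t)
a(g) = (-86 + g)*(g + 4*g²) (a(g) = (-86 + g)*(g + (2*g)²) = (-86 + g)*(g + 4*g²))
a(G(4²))*98 = ((1/(2*(4²)))*(-86 - 343/(2*(4²)) + 4*(1/(2*(4²)))²))*98 = (((½)/16)*(-86 - 343/(2*16) + 4*((½)/16)²))*98 = (((½)*(1/16))*(-86 - 343/(2*16) + 4*((½)*(1/16))²))*98 = ((-86 - 343*1/32 + 4*(1/32)²)/32)*98 = ((-86 - 343/32 + 4*(1/1024))/32)*98 = ((-86 - 343/32 + 1/256)/32)*98 = ((1/32)*(-24759/256))*98 = -24759/8192*98 = -1213191/4096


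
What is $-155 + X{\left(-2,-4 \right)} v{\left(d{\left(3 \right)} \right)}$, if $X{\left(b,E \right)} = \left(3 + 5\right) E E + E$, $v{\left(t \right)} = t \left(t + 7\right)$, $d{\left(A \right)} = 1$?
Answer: $837$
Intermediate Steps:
$v{\left(t \right)} = t \left(7 + t\right)$
$X{\left(b,E \right)} = E + 8 E^{2}$ ($X{\left(b,E \right)} = 8 E E + E = 8 E^{2} + E = E + 8 E^{2}$)
$-155 + X{\left(-2,-4 \right)} v{\left(d{\left(3 \right)} \right)} = -155 + - 4 \left(1 + 8 \left(-4\right)\right) 1 \left(7 + 1\right) = -155 + - 4 \left(1 - 32\right) 1 \cdot 8 = -155 + \left(-4\right) \left(-31\right) 8 = -155 + 124 \cdot 8 = -155 + 992 = 837$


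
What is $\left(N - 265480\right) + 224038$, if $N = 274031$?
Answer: $232589$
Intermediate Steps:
$\left(N - 265480\right) + 224038 = \left(274031 - 265480\right) + 224038 = 8551 + 224038 = 232589$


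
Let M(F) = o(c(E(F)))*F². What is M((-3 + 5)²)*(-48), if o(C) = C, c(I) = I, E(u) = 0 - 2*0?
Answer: 0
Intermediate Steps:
E(u) = 0 (E(u) = 0 + 0 = 0)
M(F) = 0 (M(F) = 0*F² = 0)
M((-3 + 5)²)*(-48) = 0*(-48) = 0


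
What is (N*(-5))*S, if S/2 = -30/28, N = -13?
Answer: -975/7 ≈ -139.29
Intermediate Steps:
S = -15/7 (S = 2*(-30/28) = 2*(-30*1/28) = 2*(-15/14) = -15/7 ≈ -2.1429)
(N*(-5))*S = -13*(-5)*(-15/7) = 65*(-15/7) = -975/7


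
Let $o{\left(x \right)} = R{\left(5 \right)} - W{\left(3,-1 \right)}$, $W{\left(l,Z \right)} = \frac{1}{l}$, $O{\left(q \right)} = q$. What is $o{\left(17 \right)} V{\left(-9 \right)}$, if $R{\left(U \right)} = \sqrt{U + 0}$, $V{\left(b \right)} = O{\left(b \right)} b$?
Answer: $-27 + 81 \sqrt{5} \approx 154.12$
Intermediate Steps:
$V{\left(b \right)} = b^{2}$ ($V{\left(b \right)} = b b = b^{2}$)
$R{\left(U \right)} = \sqrt{U}$
$o{\left(x \right)} = - \frac{1}{3} + \sqrt{5}$ ($o{\left(x \right)} = \sqrt{5} - \frac{1}{3} = - \frac{1}{3} + \sqrt{5}$)
$o{\left(17 \right)} V{\left(-9 \right)} = \left(- \frac{1}{3} + \sqrt{5}\right) \left(-9\right)^{2} = \left(- \frac{1}{3} + \sqrt{5}\right) 81 = -27 + 81 \sqrt{5}$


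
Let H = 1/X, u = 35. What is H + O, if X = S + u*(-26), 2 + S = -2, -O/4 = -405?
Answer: 1480679/914 ≈ 1620.0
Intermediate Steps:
O = 1620 (O = -4*(-405) = 1620)
S = -4 (S = -2 - 2 = -4)
X = -914 (X = -4 + 35*(-26) = -4 - 910 = -914)
H = -1/914 (H = 1/(-914) = -1/914 ≈ -0.0010941)
H + O = -1/914 + 1620 = 1480679/914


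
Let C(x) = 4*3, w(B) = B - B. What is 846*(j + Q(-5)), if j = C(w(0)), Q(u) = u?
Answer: 5922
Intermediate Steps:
w(B) = 0
C(x) = 12
j = 12
846*(j + Q(-5)) = 846*(12 - 5) = 846*7 = 5922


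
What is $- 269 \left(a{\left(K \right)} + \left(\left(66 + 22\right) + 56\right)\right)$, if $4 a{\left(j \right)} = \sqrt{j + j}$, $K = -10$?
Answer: $-38736 - \frac{269 i \sqrt{5}}{2} \approx -38736.0 - 300.75 i$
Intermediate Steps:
$a{\left(j \right)} = \frac{\sqrt{2} \sqrt{j}}{4}$ ($a{\left(j \right)} = \frac{\sqrt{j + j}}{4} = \frac{\sqrt{2 j}}{4} = \frac{\sqrt{2} \sqrt{j}}{4}$)
$- 269 \left(a{\left(K \right)} + \left(\left(66 + 22\right) + 56\right)\right) = - 269 \left(\frac{\sqrt{2} \sqrt{-10}}{4} + \left(\left(66 + 22\right) + 56\right)\right) = - 269 \left(\frac{\sqrt{2} i \sqrt{10}}{4} + \left(88 + 56\right)\right) = - 269 \left(\frac{i \sqrt{5}}{2} + 144\right) = - 269 \left(144 + \frac{i \sqrt{5}}{2}\right) = -38736 - \frac{269 i \sqrt{5}}{2}$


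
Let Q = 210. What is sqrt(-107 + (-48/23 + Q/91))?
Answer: I*sqrt(9546173)/299 ≈ 10.333*I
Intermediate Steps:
sqrt(-107 + (-48/23 + Q/91)) = sqrt(-107 + (-48/23 + 210/91)) = sqrt(-107 + (-48*1/23 + 210*(1/91))) = sqrt(-107 + (-48/23 + 30/13)) = sqrt(-107 + 66/299) = sqrt(-31927/299) = I*sqrt(9546173)/299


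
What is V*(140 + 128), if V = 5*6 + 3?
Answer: 8844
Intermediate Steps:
V = 33 (V = 30 + 3 = 33)
V*(140 + 128) = 33*(140 + 128) = 33*268 = 8844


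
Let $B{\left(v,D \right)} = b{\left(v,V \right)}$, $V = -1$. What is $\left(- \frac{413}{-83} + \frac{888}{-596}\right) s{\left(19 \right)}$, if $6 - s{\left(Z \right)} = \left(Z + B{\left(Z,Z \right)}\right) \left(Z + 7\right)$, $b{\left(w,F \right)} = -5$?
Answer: $- \frac{15433738}{12367} \approx -1248.0$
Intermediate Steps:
$B{\left(v,D \right)} = -5$
$s{\left(Z \right)} = 6 - \left(-5 + Z\right) \left(7 + Z\right)$ ($s{\left(Z \right)} = 6 - \left(Z - 5\right) \left(Z + 7\right) = 6 - \left(-5 + Z\right) \left(7 + Z\right)$)
$\left(- \frac{413}{-83} + \frac{888}{-596}\right) s{\left(19 \right)} = \left(- \frac{413}{-83} + \frac{888}{-596}\right) \left(41 - 19^{2} - 38\right) = \left(\left(-413\right) \left(- \frac{1}{83}\right) + 888 \left(- \frac{1}{596}\right)\right) \left(41 - 361 - 38\right) = \left(\frac{413}{83} - \frac{222}{149}\right) \left(41 - 361 - 38\right) = \frac{43111}{12367} \left(-358\right) = - \frac{15433738}{12367}$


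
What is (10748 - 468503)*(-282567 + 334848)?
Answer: -23931889155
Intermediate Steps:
(10748 - 468503)*(-282567 + 334848) = -457755*52281 = -23931889155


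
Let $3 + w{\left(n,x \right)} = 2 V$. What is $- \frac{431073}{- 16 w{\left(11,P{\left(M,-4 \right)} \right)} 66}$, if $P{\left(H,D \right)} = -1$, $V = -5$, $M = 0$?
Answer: $- \frac{143691}{4576} \approx -31.401$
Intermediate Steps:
$w{\left(n,x \right)} = -13$ ($w{\left(n,x \right)} = -3 + 2 \left(-5\right) = -3 - 10 = -13$)
$- \frac{431073}{- 16 w{\left(11,P{\left(M,-4 \right)} \right)} 66} = - \frac{431073}{\left(-16\right) \left(-13\right) 66} = - \frac{431073}{208 \cdot 66} = - \frac{431073}{13728} = \left(-431073\right) \frac{1}{13728} = - \frac{143691}{4576}$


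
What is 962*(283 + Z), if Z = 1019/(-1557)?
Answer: 422906744/1557 ≈ 2.7162e+5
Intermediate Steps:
Z = -1019/1557 (Z = 1019*(-1/1557) = -1019/1557 ≈ -0.65446)
962*(283 + Z) = 962*(283 - 1019/1557) = 962*(439612/1557) = 422906744/1557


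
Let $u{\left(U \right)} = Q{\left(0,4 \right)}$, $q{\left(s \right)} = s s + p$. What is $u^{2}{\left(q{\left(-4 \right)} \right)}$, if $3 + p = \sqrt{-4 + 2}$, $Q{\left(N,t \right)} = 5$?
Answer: $25$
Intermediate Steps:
$p = -3 + i \sqrt{2}$ ($p = -3 + \sqrt{-4 + 2} = -3 + \sqrt{-2} = -3 + i \sqrt{2} \approx -3.0 + 1.4142 i$)
$q{\left(s \right)} = -3 + s^{2} + i \sqrt{2}$ ($q{\left(s \right)} = s s - \left(3 - i \sqrt{2}\right) = s^{2} - \left(3 - i \sqrt{2}\right) = -3 + s^{2} + i \sqrt{2}$)
$u{\left(U \right)} = 5$
$u^{2}{\left(q{\left(-4 \right)} \right)} = 5^{2} = 25$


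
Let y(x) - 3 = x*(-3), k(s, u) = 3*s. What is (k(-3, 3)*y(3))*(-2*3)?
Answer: -324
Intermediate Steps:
y(x) = 3 - 3*x (y(x) = 3 + x*(-3) = 3 - 3*x)
(k(-3, 3)*y(3))*(-2*3) = ((3*(-3))*(3 - 3*3))*(-2*3) = -9*(3 - 9)*(-6) = -9*(-6)*(-6) = 54*(-6) = -324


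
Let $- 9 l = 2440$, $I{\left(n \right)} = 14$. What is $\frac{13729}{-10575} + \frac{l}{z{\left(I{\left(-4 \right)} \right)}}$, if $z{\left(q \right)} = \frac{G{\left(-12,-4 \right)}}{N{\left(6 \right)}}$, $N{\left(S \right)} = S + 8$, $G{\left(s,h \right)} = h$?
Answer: $\frac{1113419}{1175} \approx 947.59$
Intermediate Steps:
$l = - \frac{2440}{9}$ ($l = \left(- \frac{1}{9}\right) 2440 = - \frac{2440}{9} \approx -271.11$)
$N{\left(S \right)} = 8 + S$
$z{\left(q \right)} = - \frac{2}{7}$ ($z{\left(q \right)} = - \frac{4}{8 + 6} = - \frac{4}{14} = \left(-4\right) \frac{1}{14} = - \frac{2}{7}$)
$\frac{13729}{-10575} + \frac{l}{z{\left(I{\left(-4 \right)} \right)}} = \frac{13729}{-10575} - \frac{2440}{9 \left(- \frac{2}{7}\right)} = 13729 \left(- \frac{1}{10575}\right) - - \frac{8540}{9} = - \frac{13729}{10575} + \frac{8540}{9} = \frac{1113419}{1175}$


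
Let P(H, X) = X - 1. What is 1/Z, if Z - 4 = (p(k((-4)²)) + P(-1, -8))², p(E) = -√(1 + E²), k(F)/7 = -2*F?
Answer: 8377/418335216 - √50177/139445072 ≈ 1.8418e-5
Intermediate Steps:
P(H, X) = -1 + X
k(F) = -14*F (k(F) = 7*(-2*F) = -14*F)
Z = 4 + (-9 - √50177)² (Z = 4 + (-√(1 + (-14*(-4)²)²) + (-1 - 8))² = 4 + (-√(1 + (-14*16)²) - 9)² = 4 + (-√(1 + (-224)²) - 9)² = 4 + (-√(1 + 50176) - 9)² = 4 + (-√50177 - 9)² = 4 + (-9 - √50177)² ≈ 54294.)
1/Z = 1/(50262 + 18*√50177)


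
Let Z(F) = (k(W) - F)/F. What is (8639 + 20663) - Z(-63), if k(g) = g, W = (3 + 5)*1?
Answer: 1846097/63 ≈ 29303.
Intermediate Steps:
W = 8 (W = 8*1 = 8)
Z(F) = (8 - F)/F
(8639 + 20663) - Z(-63) = (8639 + 20663) - (8 - 1*(-63))/(-63) = 29302 - (-1)*(8 + 63)/63 = 29302 - (-1)*71/63 = 29302 - 1*(-71/63) = 29302 + 71/63 = 1846097/63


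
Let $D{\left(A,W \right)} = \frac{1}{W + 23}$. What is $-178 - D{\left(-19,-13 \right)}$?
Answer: $- \frac{1781}{10} \approx -178.1$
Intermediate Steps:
$D{\left(A,W \right)} = \frac{1}{23 + W}$
$-178 - D{\left(-19,-13 \right)} = -178 - \frac{1}{23 - 13} = -178 - \frac{1}{10} = - \frac{1781}{10}$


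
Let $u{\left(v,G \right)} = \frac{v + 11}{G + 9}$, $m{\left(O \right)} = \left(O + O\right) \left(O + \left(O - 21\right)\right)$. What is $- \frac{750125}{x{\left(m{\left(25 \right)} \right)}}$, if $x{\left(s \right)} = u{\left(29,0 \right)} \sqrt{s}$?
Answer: $- \frac{270045 \sqrt{58}}{464} \approx -4432.3$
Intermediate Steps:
$m{\left(O \right)} = 2 O \left(-21 + 2 O\right)$ ($m{\left(O \right)} = 2 O \left(O + \left(-21 + O\right)\right) = 2 O \left(-21 + 2 O\right)$)
$u{\left(v,G \right)} = \frac{11 + v}{9 + G}$
$x{\left(s \right)} = \frac{40 \sqrt{s}}{9}$ ($x{\left(s \right)} = \frac{11 + 29}{9 + 0} \sqrt{s} = \frac{1}{9} \cdot 40 \sqrt{s} = \frac{40 \sqrt{s}}{9}$)
$- \frac{750125}{x{\left(m{\left(25 \right)} \right)}} = - \frac{750125}{\frac{40}{9} \sqrt{2 \cdot 25 \left(-21 + 2 \cdot 25\right)}} = - \frac{750125}{\frac{40}{9} \sqrt{2 \cdot 25 \left(-21 + 50\right)}} = - \frac{750125}{\frac{40}{9} \sqrt{2 \cdot 25 \cdot 29}} = - \frac{750125}{\frac{40}{9} \sqrt{1450}} = - \frac{750125}{\frac{40}{9} \cdot 5 \sqrt{58}} = - \frac{750125}{\frac{200}{9} \sqrt{58}} = - 750125 \frac{9 \sqrt{58}}{11600} = - \frac{270045 \sqrt{58}}{464}$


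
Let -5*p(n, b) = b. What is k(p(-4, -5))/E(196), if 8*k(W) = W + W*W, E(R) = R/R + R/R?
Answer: ⅛ ≈ 0.12500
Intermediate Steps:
p(n, b) = -b/5
E(R) = 2 (E(R) = 1 + 1 = 2)
k(W) = W/8 + W²/8 (k(W) = (W + W*W)/8 = (W + W²)/8 = W/8 + W²/8)
k(p(-4, -5))/E(196) = ((-⅕*(-5))*(1 - ⅕*(-5))/8)/2 = ((⅛)*1*(1 + 1))*(½) = ((⅛)*1*2)*(½) = (¼)*(½) = ⅛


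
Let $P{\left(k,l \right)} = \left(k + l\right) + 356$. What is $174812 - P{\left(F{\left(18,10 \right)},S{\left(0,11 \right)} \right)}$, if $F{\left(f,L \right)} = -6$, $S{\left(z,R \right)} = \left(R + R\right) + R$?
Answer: $174429$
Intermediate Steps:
$S{\left(z,R \right)} = 3 R$ ($S{\left(z,R \right)} = 2 R + R = 3 R$)
$P{\left(k,l \right)} = 356 + k + l$
$174812 - P{\left(F{\left(18,10 \right)},S{\left(0,11 \right)} \right)} = 174812 - \left(356 - 6 + 3 \cdot 11\right) = 174812 - \left(356 - 6 + 33\right) = 174812 - 383 = 174429$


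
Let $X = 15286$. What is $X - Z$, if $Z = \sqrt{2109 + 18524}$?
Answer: $15286 - \sqrt{20633} \approx 15142.0$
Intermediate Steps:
$Z = \sqrt{20633} \approx 143.64$
$X - Z = 15286 - \sqrt{20633}$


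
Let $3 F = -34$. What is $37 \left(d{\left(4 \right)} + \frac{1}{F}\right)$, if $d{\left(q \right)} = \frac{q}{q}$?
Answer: $\frac{1147}{34} \approx 33.735$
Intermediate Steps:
$d{\left(q \right)} = 1$
$F = - \frac{34}{3}$ ($F = \frac{1}{3} \left(-34\right) = - \frac{34}{3} \approx -11.333$)
$37 \left(d{\left(4 \right)} + \frac{1}{F}\right) = 37 \left(1 + \frac{1}{- \frac{34}{3}}\right) = 37 \left(1 - \frac{3}{34}\right) = 37 \cdot \frac{31}{34} = \frac{1147}{34}$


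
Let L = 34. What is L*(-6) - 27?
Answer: -231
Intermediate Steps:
L*(-6) - 27 = 34*(-6) - 27 = -204 - 27 = -231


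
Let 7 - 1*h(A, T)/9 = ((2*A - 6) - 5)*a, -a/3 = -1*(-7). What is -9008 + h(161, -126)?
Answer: 49834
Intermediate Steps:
a = -21 (a = -(-3)*(-7) = -3*7 = -21)
h(A, T) = -2016 + 378*A (h(A, T) = 63 - 9*((2*A - 6) - 5)*(-21) = 63 - 9*((-6 + 2*A) - 5)*(-21) = 63 - 9*(-11 + 2*A)*(-21) = 63 - 9*(231 - 42*A) = 63 + (-2079 + 378*A) = -2016 + 378*A)
-9008 + h(161, -126) = -9008 + (-2016 + 378*161) = -9008 + (-2016 + 60858) = -9008 + 58842 = 49834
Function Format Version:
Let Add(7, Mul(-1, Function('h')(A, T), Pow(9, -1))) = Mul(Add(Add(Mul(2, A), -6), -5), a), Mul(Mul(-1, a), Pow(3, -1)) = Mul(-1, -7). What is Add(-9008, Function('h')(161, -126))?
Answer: 49834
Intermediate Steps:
a = -21 (a = Mul(-3, Mul(-1, -7)) = Mul(-3, 7) = -21)
Function('h')(A, T) = Add(-2016, Mul(378, A)) (Function('h')(A, T) = Add(63, Mul(-9, Mul(Add(Add(Mul(2, A), -6), -5), -21))) = Add(63, Mul(-9, Mul(Add(Add(-6, Mul(2, A)), -5), -21))) = Add(63, Mul(-9, Mul(Add(-11, Mul(2, A)), -21))) = Add(63, Mul(-9, Add(231, Mul(-42, A)))) = Add(63, Add(-2079, Mul(378, A))) = Add(-2016, Mul(378, A)))
Add(-9008, Function('h')(161, -126)) = Add(-9008, Add(-2016, Mul(378, 161))) = Add(-9008, Add(-2016, 60858)) = Add(-9008, 58842) = 49834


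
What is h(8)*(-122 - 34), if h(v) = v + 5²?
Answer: -5148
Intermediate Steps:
h(v) = 25 + v (h(v) = v + 25 = 25 + v)
h(8)*(-122 - 34) = (25 + 8)*(-122 - 34) = 33*(-156) = -5148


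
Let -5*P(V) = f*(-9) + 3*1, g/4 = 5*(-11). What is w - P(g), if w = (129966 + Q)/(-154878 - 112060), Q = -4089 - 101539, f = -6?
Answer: 7546888/667345 ≈ 11.309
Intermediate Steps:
g = -220 (g = 4*(5*(-11)) = 4*(-55) = -220)
Q = -105628
P(V) = -57/5 (P(V) = -(-6*(-9) + 3*1)/5 = -(54 + 3)/5 = -⅕*57 = -57/5)
w = -12169/133469 (w = (129966 - 105628)/(-154878 - 112060) = 24338/(-266938) = 24338*(-1/266938) = -12169/133469 ≈ -0.091175)
w - P(g) = -12169/133469 - 1*(-57/5) = -12169/133469 + 57/5 = 7546888/667345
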